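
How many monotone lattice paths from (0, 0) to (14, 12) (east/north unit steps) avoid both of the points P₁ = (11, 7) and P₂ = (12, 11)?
Number of paths = 4296682

Inclusion–exclusion. Total paths: C(26, 14) = 9657700. Through P₁: C(18, 11)·C(8, 3) = 1782144. Through P₂: C(23, 12)·C(3, 2) = 4056234. Since P₁ is strictly southwest of P₂, a monotone path through both must visit P₁ then P₂; paths through both = C(18, 11)·C(5, 1)·C(3, 2) = 477360. Avoid both = 9657700 − 1782144 − 4056234 + 477360 = 4296682.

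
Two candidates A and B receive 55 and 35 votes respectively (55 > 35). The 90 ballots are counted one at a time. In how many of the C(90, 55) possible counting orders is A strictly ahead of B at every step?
Strict-lead orderings = 2516575224913393684839072

Total orderings of the 90 votes with 55 for A: C(90, 55) = 11324588512110271581775824. By the Bertrand ballot formula (Cycle Lemma / reflection principle), the number of orderings in which A is strictly ahead of B throughout is (p − q)/(p + q) · C(p + q, p) = (55 − 35)/(55 + 35) · 11324588512110271581775824 = 2516575224913393684839072.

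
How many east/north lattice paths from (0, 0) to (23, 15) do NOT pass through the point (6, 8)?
Number of paths = 14431936248

Total paths from (0, 0) to (23, 15): C(38, 23) = 15471286560. Paths through (6, 8): (paths (0, 0) → (6, 8)) × (paths (6, 8) → (23, 15)) = C(14, 6) · C(24, 17) = 3003 · 346104 = 1039350312. Avoidance count = 15471286560 − 1039350312 = 14431936248.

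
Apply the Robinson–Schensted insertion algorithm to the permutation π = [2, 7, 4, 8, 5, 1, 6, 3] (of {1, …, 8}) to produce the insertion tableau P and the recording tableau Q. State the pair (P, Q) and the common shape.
P = [1, 3, 5, 6] / [2, 4] / [7, 8];  Q = [1, 2, 4, 7] / [3, 5] / [6, 8];  common shape = (4, 2, 2)

Row-insert the values π_1, π_2, … into P one at a time, bumping the leftmost entry strictly greater than the inserted value down to the next row. The recording tableau Q records, in position (i, j), the step at which that cell was added to P.
  Insert 2 (step 1): P = [2];  Q = [1]
  Insert 7 (step 2): P = [2, 7];  Q = [1, 2]
  Insert 4 (step 3): P = [2, 4] / [7];  Q = [1, 2] / [3]
  Insert 8 (step 4): P = [2, 4, 8] / [7];  Q = [1, 2, 4] / [3]
  Insert 5 (step 5): P = [2, 4, 5] / [7, 8];  Q = [1, 2, 4] / [3, 5]
  Insert 1 (step 6): P = [1, 4, 5] / [2, 8] / [7];  Q = [1, 2, 4] / [3, 5] / [6]
  Insert 6 (step 7): P = [1, 4, 5, 6] / [2, 8] / [7];  Q = [1, 2, 4, 7] / [3, 5] / [6]
  Insert 3 (step 8): P = [1, 3, 5, 6] / [2, 4] / [7, 8];  Q = [1, 2, 4, 7] / [3, 5] / [6, 8]
Final shape: (4, 2, 2).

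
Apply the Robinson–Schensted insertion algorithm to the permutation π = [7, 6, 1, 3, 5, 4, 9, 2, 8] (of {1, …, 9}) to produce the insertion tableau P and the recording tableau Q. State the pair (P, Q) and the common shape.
P = [1, 2, 4, 8] / [3, 9] / [5] / [6] / [7];  Q = [1, 4, 5, 7] / [2, 9] / [3] / [6] / [8];  common shape = (4, 2, 1, 1, 1)

Row-insert the values π_1, π_2, … into P one at a time, bumping the leftmost entry strictly greater than the inserted value down to the next row. The recording tableau Q records, in position (i, j), the step at which that cell was added to P.
  Insert 7 (step 1): P = [7];  Q = [1]
  Insert 6 (step 2): P = [6] / [7];  Q = [1] / [2]
  Insert 1 (step 3): P = [1] / [6] / [7];  Q = [1] / [2] / [3]
  Insert 3 (step 4): P = [1, 3] / [6] / [7];  Q = [1, 4] / [2] / [3]
  Insert 5 (step 5): P = [1, 3, 5] / [6] / [7];  Q = [1, 4, 5] / [2] / [3]
  Insert 4 (step 6): P = [1, 3, 4] / [5] / [6] / [7];  Q = [1, 4, 5] / [2] / [3] / [6]
  Insert 9 (step 7): P = [1, 3, 4, 9] / [5] / [6] / [7];  Q = [1, 4, 5, 7] / [2] / [3] / [6]
  Insert 2 (step 8): P = [1, 2, 4, 9] / [3] / [5] / [6] / [7];  Q = [1, 4, 5, 7] / [2] / [3] / [6] / [8]
  Insert 8 (step 9): P = [1, 2, 4, 8] / [3, 9] / [5] / [6] / [7];  Q = [1, 4, 5, 7] / [2, 9] / [3] / [6] / [8]
Final shape: (4, 2, 1, 1, 1).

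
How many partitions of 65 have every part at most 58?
p(65, parts ≤ 58) = 2012528

Use the recurrence p(n, m) = p(n, m−1) + p(n−m, m): either the largest part is < m (count p(n, m−1)) or the largest part is exactly m (remove one copy of m, count p(n−m, m)). With p(0, ·) = 1 this gives p(65, parts ≤ 58) = 2012528. (By conjugating Young diagrams, this also counts partitions of 65 into at most 58 parts.)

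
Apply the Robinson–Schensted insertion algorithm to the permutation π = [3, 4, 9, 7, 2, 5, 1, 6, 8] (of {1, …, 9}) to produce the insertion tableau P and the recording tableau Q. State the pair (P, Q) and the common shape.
P = [1, 4, 5, 6, 8] / [2, 7] / [3] / [9];  Q = [1, 2, 3, 8, 9] / [4, 6] / [5] / [7];  common shape = (5, 2, 1, 1)

Row-insert the values π_1, π_2, … into P one at a time, bumping the leftmost entry strictly greater than the inserted value down to the next row. The recording tableau Q records, in position (i, j), the step at which that cell was added to P.
  Insert 3 (step 1): P = [3];  Q = [1]
  Insert 4 (step 2): P = [3, 4];  Q = [1, 2]
  Insert 9 (step 3): P = [3, 4, 9];  Q = [1, 2, 3]
  Insert 7 (step 4): P = [3, 4, 7] / [9];  Q = [1, 2, 3] / [4]
  Insert 2 (step 5): P = [2, 4, 7] / [3] / [9];  Q = [1, 2, 3] / [4] / [5]
  Insert 5 (step 6): P = [2, 4, 5] / [3, 7] / [9];  Q = [1, 2, 3] / [4, 6] / [5]
  Insert 1 (step 7): P = [1, 4, 5] / [2, 7] / [3] / [9];  Q = [1, 2, 3] / [4, 6] / [5] / [7]
  Insert 6 (step 8): P = [1, 4, 5, 6] / [2, 7] / [3] / [9];  Q = [1, 2, 3, 8] / [4, 6] / [5] / [7]
  Insert 8 (step 9): P = [1, 4, 5, 6, 8] / [2, 7] / [3] / [9];  Q = [1, 2, 3, 8, 9] / [4, 6] / [5] / [7]
Final shape: (5, 2, 1, 1).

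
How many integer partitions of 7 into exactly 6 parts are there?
p(7, 6 parts) = 1

Partitions of n into exactly k parts ↔ partitions of n − k into at most k parts (subtract 1 from each part). For n = 7, k = 6, the partitions are: 2+1+1+1+1+1. Count = 1.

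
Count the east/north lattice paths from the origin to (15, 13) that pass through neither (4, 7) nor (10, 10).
Number of paths = 24564064

Inclusion–exclusion. Total paths: C(28, 15) = 37442160. Through P₁: C(11, 4)·C(17, 11) = 4084080. Through P₂: C(20, 10)·C(8, 5) = 10346336. Since P₁ is strictly southwest of P₂, a monotone path through both must visit P₁ then P₂; paths through both = C(11, 4)·C(9, 6)·C(8, 5) = 1552320. Avoid both = 37442160 − 4084080 − 10346336 + 1552320 = 24564064.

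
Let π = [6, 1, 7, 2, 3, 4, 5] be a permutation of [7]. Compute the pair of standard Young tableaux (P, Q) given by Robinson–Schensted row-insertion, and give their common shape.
P = [1, 2, 3, 4, 5] / [6, 7];  Q = [1, 3, 5, 6, 7] / [2, 4];  common shape = (5, 2)

Row-insert the values π_1, π_2, … into P one at a time, bumping the leftmost entry strictly greater than the inserted value down to the next row. The recording tableau Q records, in position (i, j), the step at which that cell was added to P.
  Insert 6 (step 1): P = [6];  Q = [1]
  Insert 1 (step 2): P = [1] / [6];  Q = [1] / [2]
  Insert 7 (step 3): P = [1, 7] / [6];  Q = [1, 3] / [2]
  Insert 2 (step 4): P = [1, 2] / [6, 7];  Q = [1, 3] / [2, 4]
  Insert 3 (step 5): P = [1, 2, 3] / [6, 7];  Q = [1, 3, 5] / [2, 4]
  Insert 4 (step 6): P = [1, 2, 3, 4] / [6, 7];  Q = [1, 3, 5, 6] / [2, 4]
  Insert 5 (step 7): P = [1, 2, 3, 4, 5] / [6, 7];  Q = [1, 3, 5, 6, 7] / [2, 4]
Final shape: (5, 2).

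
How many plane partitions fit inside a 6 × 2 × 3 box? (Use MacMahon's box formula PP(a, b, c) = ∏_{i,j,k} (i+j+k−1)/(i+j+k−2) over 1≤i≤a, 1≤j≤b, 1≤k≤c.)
PP(6, 2, 3) = 2520

Evaluate the triple product over i = 1..6, j = 1..2, k = 1..3. The factors are (2/1) · (3/2) · (4/3) · (3/2) · (4/3) · (5/4) · (3/2) · (4/3) · … (36 factors total). The numerators and denominators telescope so the product is an integer; carrying out the multiplication exactly gives PP(6, 2, 3) = 2520.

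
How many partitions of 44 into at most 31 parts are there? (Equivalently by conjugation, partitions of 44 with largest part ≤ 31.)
p(44, parts ≤ 31) = 74903

Use the recurrence p(n, m) = p(n, m−1) + p(n−m, m): either the largest part is < m (count p(n, m−1)) or the largest part is exactly m (remove one copy of m, count p(n−m, m)). With p(0, ·) = 1 this gives p(44, parts ≤ 31) = 74903. (By conjugating Young diagrams, this also counts partitions of 44 into at most 31 parts.)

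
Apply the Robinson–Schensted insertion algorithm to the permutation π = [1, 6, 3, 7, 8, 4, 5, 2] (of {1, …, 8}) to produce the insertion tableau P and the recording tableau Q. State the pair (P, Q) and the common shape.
P = [1, 2, 4, 5] / [3, 7, 8] / [6];  Q = [1, 2, 4, 5] / [3, 6, 7] / [8];  common shape = (4, 3, 1)

Row-insert the values π_1, π_2, … into P one at a time, bumping the leftmost entry strictly greater than the inserted value down to the next row. The recording tableau Q records, in position (i, j), the step at which that cell was added to P.
  Insert 1 (step 1): P = [1];  Q = [1]
  Insert 6 (step 2): P = [1, 6];  Q = [1, 2]
  Insert 3 (step 3): P = [1, 3] / [6];  Q = [1, 2] / [3]
  Insert 7 (step 4): P = [1, 3, 7] / [6];  Q = [1, 2, 4] / [3]
  Insert 8 (step 5): P = [1, 3, 7, 8] / [6];  Q = [1, 2, 4, 5] / [3]
  Insert 4 (step 6): P = [1, 3, 4, 8] / [6, 7];  Q = [1, 2, 4, 5] / [3, 6]
  Insert 5 (step 7): P = [1, 3, 4, 5] / [6, 7, 8];  Q = [1, 2, 4, 5] / [3, 6, 7]
  Insert 2 (step 8): P = [1, 2, 4, 5] / [3, 7, 8] / [6];  Q = [1, 2, 4, 5] / [3, 6, 7] / [8]
Final shape: (4, 3, 1).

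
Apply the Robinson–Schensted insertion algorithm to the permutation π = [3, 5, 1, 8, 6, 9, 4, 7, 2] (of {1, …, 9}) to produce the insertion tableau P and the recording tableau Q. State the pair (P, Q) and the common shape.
P = [1, 2, 6, 7] / [3, 4, 9] / [5] / [8];  Q = [1, 2, 4, 6] / [3, 5, 8] / [7] / [9];  common shape = (4, 3, 1, 1)

Row-insert the values π_1, π_2, … into P one at a time, bumping the leftmost entry strictly greater than the inserted value down to the next row. The recording tableau Q records, in position (i, j), the step at which that cell was added to P.
  Insert 3 (step 1): P = [3];  Q = [1]
  Insert 5 (step 2): P = [3, 5];  Q = [1, 2]
  Insert 1 (step 3): P = [1, 5] / [3];  Q = [1, 2] / [3]
  Insert 8 (step 4): P = [1, 5, 8] / [3];  Q = [1, 2, 4] / [3]
  Insert 6 (step 5): P = [1, 5, 6] / [3, 8];  Q = [1, 2, 4] / [3, 5]
  Insert 9 (step 6): P = [1, 5, 6, 9] / [3, 8];  Q = [1, 2, 4, 6] / [3, 5]
  Insert 4 (step 7): P = [1, 4, 6, 9] / [3, 5] / [8];  Q = [1, 2, 4, 6] / [3, 5] / [7]
  Insert 7 (step 8): P = [1, 4, 6, 7] / [3, 5, 9] / [8];  Q = [1, 2, 4, 6] / [3, 5, 8] / [7]
  Insert 2 (step 9): P = [1, 2, 6, 7] / [3, 4, 9] / [5] / [8];  Q = [1, 2, 4, 6] / [3, 5, 8] / [7] / [9]
Final shape: (4, 3, 1, 1).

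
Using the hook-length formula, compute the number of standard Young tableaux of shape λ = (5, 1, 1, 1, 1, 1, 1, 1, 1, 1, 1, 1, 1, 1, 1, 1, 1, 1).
# SYT of shape (5, 1, 1, 1, 1, 1, 1, 1, 1, 1, 1, 1, 1, 1, 1, 1, 1, 1) = 5985

Hook-length formula: f^λ = n! / Π hook(c), product over all cells c of the Young diagram. For λ = (5, 1, 1, 1, 1, 1, 1, 1, 1, 1, 1, 1, 1, 1, 1, 1, 1, 1), n = 22 boxes. Hook lengths by row (left-to-right, top-to-bottom): [22, 4, 3, 2, 1]; [17]; [16]; [15]; [14]; [13]; [12]; [11]; [10]; [9]; [8]; [7]; [6]; [5]; [4]; [3]; [2]; [1]. Product of hooks = 187802962034688000. So f^λ = 22! / 187802962034688000 = 1124000727777607680000 / 187802962034688000 = 5985.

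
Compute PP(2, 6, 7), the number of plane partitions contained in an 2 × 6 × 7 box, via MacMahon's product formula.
PP(2, 6, 7) = 736164

Evaluate the triple product over i = 1..2, j = 1..6, k = 1..7. The factors are (2/1) · (3/2) · (4/3) · (5/4) · (6/5) · (7/6) · (8/7) · (3/2) · … (84 factors total). The numerators and denominators telescope so the product is an integer; carrying out the multiplication exactly gives PP(2, 6, 7) = 736164.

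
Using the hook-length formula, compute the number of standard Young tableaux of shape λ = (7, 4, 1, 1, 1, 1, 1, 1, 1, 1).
# SYT of shape (7, 4, 1, 1, 1, 1, 1, 1, 1, 1) = 2078505

Hook-length formula: f^λ = n! / Π hook(c), product over all cells c of the Young diagram. For λ = (7, 4, 1, 1, 1, 1, 1, 1, 1, 1), n = 19 boxes. Hook lengths by row (left-to-right, top-to-bottom): [16, 7, 6, 5, 3, 2, 1]; [12, 3, 2, 1]; [8]; [7]; [6]; [5]; [4]; [3]; [2]; [1]. Product of hooks = 58525286400. So f^λ = 19! / 58525286400 = 121645100408832000 / 58525286400 = 2078505.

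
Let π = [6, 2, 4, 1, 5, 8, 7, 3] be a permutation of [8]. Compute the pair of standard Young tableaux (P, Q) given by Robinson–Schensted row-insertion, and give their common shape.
P = [1, 3, 5, 7] / [2, 4] / [6, 8];  Q = [1, 3, 5, 6] / [2, 7] / [4, 8];  common shape = (4, 2, 2)

Row-insert the values π_1, π_2, … into P one at a time, bumping the leftmost entry strictly greater than the inserted value down to the next row. The recording tableau Q records, in position (i, j), the step at which that cell was added to P.
  Insert 6 (step 1): P = [6];  Q = [1]
  Insert 2 (step 2): P = [2] / [6];  Q = [1] / [2]
  Insert 4 (step 3): P = [2, 4] / [6];  Q = [1, 3] / [2]
  Insert 1 (step 4): P = [1, 4] / [2] / [6];  Q = [1, 3] / [2] / [4]
  Insert 5 (step 5): P = [1, 4, 5] / [2] / [6];  Q = [1, 3, 5] / [2] / [4]
  Insert 8 (step 6): P = [1, 4, 5, 8] / [2] / [6];  Q = [1, 3, 5, 6] / [2] / [4]
  Insert 7 (step 7): P = [1, 4, 5, 7] / [2, 8] / [6];  Q = [1, 3, 5, 6] / [2, 7] / [4]
  Insert 3 (step 8): P = [1, 3, 5, 7] / [2, 4] / [6, 8];  Q = [1, 3, 5, 6] / [2, 7] / [4, 8]
Final shape: (4, 2, 2).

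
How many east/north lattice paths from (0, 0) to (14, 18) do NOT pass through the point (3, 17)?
Number of paths = 471421920

Total paths from (0, 0) to (14, 18): C(32, 14) = 471435600. Paths through (3, 17): (paths (0, 0) → (3, 17)) × (paths (3, 17) → (14, 18)) = C(20, 3) · C(12, 11) = 1140 · 12 = 13680. Avoidance count = 471435600 − 13680 = 471421920.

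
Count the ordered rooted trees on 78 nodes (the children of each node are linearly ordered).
C_77 = 18793142726809884575211361279087545193250040

These ordered rooted trees are counted by the Catalan number C_n = (1/(n + 1)) · C(2n, n). For n = 77: C_77 = (1/78) · C(154, 77) = 1465865132691170996866486179768828525073503120/78 = 18793142726809884575211361279087545193250040.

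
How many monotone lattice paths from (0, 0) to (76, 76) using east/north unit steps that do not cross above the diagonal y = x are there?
C_76 = 4790408930363303911328386208394864461024520

These NE paths below the diagonal are counted by the Catalan number C_n = (1/(n + 1)) · C(2n, n). For n = 76: C_76 = (1/77) · C(152, 76) = 368861487637974401172285738046404563498888040/77 = 4790408930363303911328386208394864461024520.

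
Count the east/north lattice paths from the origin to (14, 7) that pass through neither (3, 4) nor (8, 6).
Number of paths = 87664

Inclusion–exclusion. Total paths: C(21, 14) = 116280. Through P₁: C(7, 3)·C(14, 11) = 12740. Through P₂: C(14, 8)·C(7, 6) = 21021. Since P₁ is strictly southwest of P₂, a monotone path through both must visit P₁ then P₂; paths through both = C(7, 3)·C(7, 5)·C(7, 6) = 5145. Avoid both = 116280 − 12740 − 21021 + 5145 = 87664.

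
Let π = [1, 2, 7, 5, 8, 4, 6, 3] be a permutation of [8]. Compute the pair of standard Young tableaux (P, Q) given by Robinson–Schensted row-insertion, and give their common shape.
P = [1, 2, 3, 6] / [4, 8] / [5] / [7];  Q = [1, 2, 3, 5] / [4, 7] / [6] / [8];  common shape = (4, 2, 1, 1)

Row-insert the values π_1, π_2, … into P one at a time, bumping the leftmost entry strictly greater than the inserted value down to the next row. The recording tableau Q records, in position (i, j), the step at which that cell was added to P.
  Insert 1 (step 1): P = [1];  Q = [1]
  Insert 2 (step 2): P = [1, 2];  Q = [1, 2]
  Insert 7 (step 3): P = [1, 2, 7];  Q = [1, 2, 3]
  Insert 5 (step 4): P = [1, 2, 5] / [7];  Q = [1, 2, 3] / [4]
  Insert 8 (step 5): P = [1, 2, 5, 8] / [7];  Q = [1, 2, 3, 5] / [4]
  Insert 4 (step 6): P = [1, 2, 4, 8] / [5] / [7];  Q = [1, 2, 3, 5] / [4] / [6]
  Insert 6 (step 7): P = [1, 2, 4, 6] / [5, 8] / [7];  Q = [1, 2, 3, 5] / [4, 7] / [6]
  Insert 3 (step 8): P = [1, 2, 3, 6] / [4, 8] / [5] / [7];  Q = [1, 2, 3, 5] / [4, 7] / [6] / [8]
Final shape: (4, 2, 1, 1).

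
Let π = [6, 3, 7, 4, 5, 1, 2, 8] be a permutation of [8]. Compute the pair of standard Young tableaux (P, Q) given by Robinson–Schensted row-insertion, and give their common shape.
P = [1, 2, 5, 8] / [3, 4] / [6, 7];  Q = [1, 3, 5, 8] / [2, 4] / [6, 7];  common shape = (4, 2, 2)

Row-insert the values π_1, π_2, … into P one at a time, bumping the leftmost entry strictly greater than the inserted value down to the next row. The recording tableau Q records, in position (i, j), the step at which that cell was added to P.
  Insert 6 (step 1): P = [6];  Q = [1]
  Insert 3 (step 2): P = [3] / [6];  Q = [1] / [2]
  Insert 7 (step 3): P = [3, 7] / [6];  Q = [1, 3] / [2]
  Insert 4 (step 4): P = [3, 4] / [6, 7];  Q = [1, 3] / [2, 4]
  Insert 5 (step 5): P = [3, 4, 5] / [6, 7];  Q = [1, 3, 5] / [2, 4]
  Insert 1 (step 6): P = [1, 4, 5] / [3, 7] / [6];  Q = [1, 3, 5] / [2, 4] / [6]
  Insert 2 (step 7): P = [1, 2, 5] / [3, 4] / [6, 7];  Q = [1, 3, 5] / [2, 4] / [6, 7]
  Insert 8 (step 8): P = [1, 2, 5, 8] / [3, 4] / [6, 7];  Q = [1, 3, 5, 8] / [2, 4] / [6, 7]
Final shape: (4, 2, 2).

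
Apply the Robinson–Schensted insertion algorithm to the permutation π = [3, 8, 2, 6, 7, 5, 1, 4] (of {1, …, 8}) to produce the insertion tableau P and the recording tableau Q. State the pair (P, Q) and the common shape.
P = [1, 4, 7] / [2, 5] / [3, 6] / [8];  Q = [1, 2, 5] / [3, 4] / [6, 8] / [7];  common shape = (3, 2, 2, 1)

Row-insert the values π_1, π_2, … into P one at a time, bumping the leftmost entry strictly greater than the inserted value down to the next row. The recording tableau Q records, in position (i, j), the step at which that cell was added to P.
  Insert 3 (step 1): P = [3];  Q = [1]
  Insert 8 (step 2): P = [3, 8];  Q = [1, 2]
  Insert 2 (step 3): P = [2, 8] / [3];  Q = [1, 2] / [3]
  Insert 6 (step 4): P = [2, 6] / [3, 8];  Q = [1, 2] / [3, 4]
  Insert 7 (step 5): P = [2, 6, 7] / [3, 8];  Q = [1, 2, 5] / [3, 4]
  Insert 5 (step 6): P = [2, 5, 7] / [3, 6] / [8];  Q = [1, 2, 5] / [3, 4] / [6]
  Insert 1 (step 7): P = [1, 5, 7] / [2, 6] / [3] / [8];  Q = [1, 2, 5] / [3, 4] / [6] / [7]
  Insert 4 (step 8): P = [1, 4, 7] / [2, 5] / [3, 6] / [8];  Q = [1, 2, 5] / [3, 4] / [6, 8] / [7]
Final shape: (3, 2, 2, 1).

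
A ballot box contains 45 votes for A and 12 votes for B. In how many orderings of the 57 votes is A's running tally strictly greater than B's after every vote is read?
Strict-lead orderings = 409481092020

Total orderings of the 57 votes with 45 for A: C(57, 45) = 707285522580. By the Bertrand ballot formula (Cycle Lemma / reflection principle), the number of orderings in which A is strictly ahead of B throughout is (p − q)/(p + q) · C(p + q, p) = (45 − 12)/(45 + 12) · 707285522580 = 409481092020.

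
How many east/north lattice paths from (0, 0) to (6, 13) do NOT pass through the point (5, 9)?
Number of paths = 17122

Total paths from (0, 0) to (6, 13): C(19, 6) = 27132. Paths through (5, 9): (paths (0, 0) → (5, 9)) × (paths (5, 9) → (6, 13)) = C(14, 5) · C(5, 1) = 2002 · 5 = 10010. Avoidance count = 27132 − 10010 = 17122.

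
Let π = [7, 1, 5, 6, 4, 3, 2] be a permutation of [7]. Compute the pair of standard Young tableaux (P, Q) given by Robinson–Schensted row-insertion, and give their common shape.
P = [1, 2, 6] / [3] / [4] / [5] / [7];  Q = [1, 3, 4] / [2] / [5] / [6] / [7];  common shape = (3, 1, 1, 1, 1)

Row-insert the values π_1, π_2, … into P one at a time, bumping the leftmost entry strictly greater than the inserted value down to the next row. The recording tableau Q records, in position (i, j), the step at which that cell was added to P.
  Insert 7 (step 1): P = [7];  Q = [1]
  Insert 1 (step 2): P = [1] / [7];  Q = [1] / [2]
  Insert 5 (step 3): P = [1, 5] / [7];  Q = [1, 3] / [2]
  Insert 6 (step 4): P = [1, 5, 6] / [7];  Q = [1, 3, 4] / [2]
  Insert 4 (step 5): P = [1, 4, 6] / [5] / [7];  Q = [1, 3, 4] / [2] / [5]
  Insert 3 (step 6): P = [1, 3, 6] / [4] / [5] / [7];  Q = [1, 3, 4] / [2] / [5] / [6]
  Insert 2 (step 7): P = [1, 2, 6] / [3] / [4] / [5] / [7];  Q = [1, 3, 4] / [2] / [5] / [6] / [7]
Final shape: (3, 1, 1, 1, 1).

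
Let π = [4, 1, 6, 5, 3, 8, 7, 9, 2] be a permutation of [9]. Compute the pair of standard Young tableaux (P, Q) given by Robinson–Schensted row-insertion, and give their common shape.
P = [1, 2, 7, 9] / [3, 5, 8] / [4] / [6];  Q = [1, 3, 6, 8] / [2, 4, 7] / [5] / [9];  common shape = (4, 3, 1, 1)

Row-insert the values π_1, π_2, … into P one at a time, bumping the leftmost entry strictly greater than the inserted value down to the next row. The recording tableau Q records, in position (i, j), the step at which that cell was added to P.
  Insert 4 (step 1): P = [4];  Q = [1]
  Insert 1 (step 2): P = [1] / [4];  Q = [1] / [2]
  Insert 6 (step 3): P = [1, 6] / [4];  Q = [1, 3] / [2]
  Insert 5 (step 4): P = [1, 5] / [4, 6];  Q = [1, 3] / [2, 4]
  Insert 3 (step 5): P = [1, 3] / [4, 5] / [6];  Q = [1, 3] / [2, 4] / [5]
  Insert 8 (step 6): P = [1, 3, 8] / [4, 5] / [6];  Q = [1, 3, 6] / [2, 4] / [5]
  Insert 7 (step 7): P = [1, 3, 7] / [4, 5, 8] / [6];  Q = [1, 3, 6] / [2, 4, 7] / [5]
  Insert 9 (step 8): P = [1, 3, 7, 9] / [4, 5, 8] / [6];  Q = [1, 3, 6, 8] / [2, 4, 7] / [5]
  Insert 2 (step 9): P = [1, 2, 7, 9] / [3, 5, 8] / [4] / [6];  Q = [1, 3, 6, 8] / [2, 4, 7] / [5] / [9]
Final shape: (4, 3, 1, 1).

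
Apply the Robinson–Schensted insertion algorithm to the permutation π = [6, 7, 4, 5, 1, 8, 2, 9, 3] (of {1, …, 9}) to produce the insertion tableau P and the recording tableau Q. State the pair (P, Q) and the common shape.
P = [1, 2, 3, 9] / [4, 5, 8] / [6, 7];  Q = [1, 2, 6, 8] / [3, 4, 9] / [5, 7];  common shape = (4, 3, 2)

Row-insert the values π_1, π_2, … into P one at a time, bumping the leftmost entry strictly greater than the inserted value down to the next row. The recording tableau Q records, in position (i, j), the step at which that cell was added to P.
  Insert 6 (step 1): P = [6];  Q = [1]
  Insert 7 (step 2): P = [6, 7];  Q = [1, 2]
  Insert 4 (step 3): P = [4, 7] / [6];  Q = [1, 2] / [3]
  Insert 5 (step 4): P = [4, 5] / [6, 7];  Q = [1, 2] / [3, 4]
  Insert 1 (step 5): P = [1, 5] / [4, 7] / [6];  Q = [1, 2] / [3, 4] / [5]
  Insert 8 (step 6): P = [1, 5, 8] / [4, 7] / [6];  Q = [1, 2, 6] / [3, 4] / [5]
  Insert 2 (step 7): P = [1, 2, 8] / [4, 5] / [6, 7];  Q = [1, 2, 6] / [3, 4] / [5, 7]
  Insert 9 (step 8): P = [1, 2, 8, 9] / [4, 5] / [6, 7];  Q = [1, 2, 6, 8] / [3, 4] / [5, 7]
  Insert 3 (step 9): P = [1, 2, 3, 9] / [4, 5, 8] / [6, 7];  Q = [1, 2, 6, 8] / [3, 4, 9] / [5, 7]
Final shape: (4, 3, 2).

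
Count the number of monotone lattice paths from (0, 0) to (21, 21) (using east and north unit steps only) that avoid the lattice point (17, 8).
Number of paths = 535683725940

Total paths from (0, 0) to (21, 21): C(42, 21) = 538257874440. Paths through (17, 8): (paths (0, 0) → (17, 8)) × (paths (17, 8) → (21, 21)) = C(25, 17) · C(17, 4) = 1081575 · 2380 = 2574148500. Avoidance count = 538257874440 − 2574148500 = 535683725940.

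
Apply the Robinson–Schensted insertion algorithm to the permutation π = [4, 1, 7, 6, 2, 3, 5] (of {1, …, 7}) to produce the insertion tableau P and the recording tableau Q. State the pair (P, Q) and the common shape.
P = [1, 2, 3, 5] / [4, 6] / [7];  Q = [1, 3, 6, 7] / [2, 4] / [5];  common shape = (4, 2, 1)

Row-insert the values π_1, π_2, … into P one at a time, bumping the leftmost entry strictly greater than the inserted value down to the next row. The recording tableau Q records, in position (i, j), the step at which that cell was added to P.
  Insert 4 (step 1): P = [4];  Q = [1]
  Insert 1 (step 2): P = [1] / [4];  Q = [1] / [2]
  Insert 7 (step 3): P = [1, 7] / [4];  Q = [1, 3] / [2]
  Insert 6 (step 4): P = [1, 6] / [4, 7];  Q = [1, 3] / [2, 4]
  Insert 2 (step 5): P = [1, 2] / [4, 6] / [7];  Q = [1, 3] / [2, 4] / [5]
  Insert 3 (step 6): P = [1, 2, 3] / [4, 6] / [7];  Q = [1, 3, 6] / [2, 4] / [5]
  Insert 5 (step 7): P = [1, 2, 3, 5] / [4, 6] / [7];  Q = [1, 3, 6, 7] / [2, 4] / [5]
Final shape: (4, 2, 1).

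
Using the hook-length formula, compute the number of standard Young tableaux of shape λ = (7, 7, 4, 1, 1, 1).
# SYT of shape (7, 7, 4, 1, 1, 1) = 151164000

Hook-length formula: f^λ = n! / Π hook(c), product over all cells c of the Young diagram. For λ = (7, 7, 4, 1, 1, 1), n = 21 boxes. Hook lengths by row (left-to-right, top-to-bottom): [12, 8, 7, 6, 4, 3, 2]; [11, 7, 6, 5, 3, 2, 1]; [7, 3, 2, 1]; [3]; [2]; [1]. Product of hooks = 337983528960. So f^λ = 21! / 337983528960 = 51090942171709440000 / 337983528960 = 151164000.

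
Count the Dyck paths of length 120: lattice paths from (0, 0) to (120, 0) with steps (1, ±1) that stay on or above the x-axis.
C_60 = 1583850964596120042686772779038896

These Dyck paths are counted by the Catalan number C_n = (1/(n + 1)) · C(2n, n). For n = 60: C_60 = (1/61) · C(120, 60) = 96614908840363322603893139521372656/61 = 1583850964596120042686772779038896.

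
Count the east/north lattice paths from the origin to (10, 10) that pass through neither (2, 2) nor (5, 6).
Number of paths = 75784

Inclusion–exclusion. Total paths: C(20, 10) = 184756. Through P₁: C(4, 2)·C(16, 8) = 77220. Through P₂: C(11, 5)·C(9, 5) = 58212. Since P₁ is strictly southwest of P₂, a monotone path through both must visit P₁ then P₂; paths through both = C(4, 2)·C(7, 3)·C(9, 5) = 26460. Avoid both = 184756 − 77220 − 58212 + 26460 = 75784.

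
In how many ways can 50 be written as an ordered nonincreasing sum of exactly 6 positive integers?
p(50, 6 parts) = 5427

Partitions of n into exactly k parts are in bijection with partitions of n − k into at most k parts (subtract 1 from each part). So p(50, exactly 6) = p(44, parts ≤ 6). Computing via the recurrence p(m, j) = p(m, j−1) + p(m−j, j) gives 5427.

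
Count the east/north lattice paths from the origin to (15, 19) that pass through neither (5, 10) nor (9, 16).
Number of paths = 1459919406

Inclusion–exclusion. Total paths: C(34, 15) = 1855967520. Through P₁: C(15, 5)·C(19, 10) = 277411134. Through P₂: C(25, 9)·C(9, 6) = 171609900. Since P₁ is strictly southwest of P₂, a monotone path through both must visit P₁ then P₂; paths through both = C(15, 5)·C(10, 4)·C(9, 6) = 52972920. Avoid both = 1855967520 − 277411134 − 171609900 + 52972920 = 1459919406.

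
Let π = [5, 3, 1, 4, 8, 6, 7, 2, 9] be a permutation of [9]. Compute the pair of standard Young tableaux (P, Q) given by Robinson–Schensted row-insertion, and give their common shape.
P = [1, 2, 6, 7, 9] / [3, 4] / [5, 8];  Q = [1, 4, 5, 7, 9] / [2, 6] / [3, 8];  common shape = (5, 2, 2)

Row-insert the values π_1, π_2, … into P one at a time, bumping the leftmost entry strictly greater than the inserted value down to the next row. The recording tableau Q records, in position (i, j), the step at which that cell was added to P.
  Insert 5 (step 1): P = [5];  Q = [1]
  Insert 3 (step 2): P = [3] / [5];  Q = [1] / [2]
  Insert 1 (step 3): P = [1] / [3] / [5];  Q = [1] / [2] / [3]
  Insert 4 (step 4): P = [1, 4] / [3] / [5];  Q = [1, 4] / [2] / [3]
  Insert 8 (step 5): P = [1, 4, 8] / [3] / [5];  Q = [1, 4, 5] / [2] / [3]
  Insert 6 (step 6): P = [1, 4, 6] / [3, 8] / [5];  Q = [1, 4, 5] / [2, 6] / [3]
  Insert 7 (step 7): P = [1, 4, 6, 7] / [3, 8] / [5];  Q = [1, 4, 5, 7] / [2, 6] / [3]
  Insert 2 (step 8): P = [1, 2, 6, 7] / [3, 4] / [5, 8];  Q = [1, 4, 5, 7] / [2, 6] / [3, 8]
  Insert 9 (step 9): P = [1, 2, 6, 7, 9] / [3, 4] / [5, 8];  Q = [1, 4, 5, 7, 9] / [2, 6] / [3, 8]
Final shape: (5, 2, 2).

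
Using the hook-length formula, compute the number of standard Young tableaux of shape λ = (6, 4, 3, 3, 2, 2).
# SYT of shape (6, 4, 3, 3, 2, 2) = 122442840

Hook-length formula: f^λ = n! / Π hook(c), product over all cells c of the Young diagram. For λ = (6, 4, 3, 3, 2, 2), n = 20 boxes. Hook lengths by row (left-to-right, top-to-bottom): [11, 10, 7, 4, 2, 1]; [8, 7, 4, 1]; [6, 5, 2]; [5, 4, 1]; [3, 2]; [2, 1]. Product of hooks = 19869696000. So f^λ = 20! / 19869696000 = 2432902008176640000 / 19869696000 = 122442840.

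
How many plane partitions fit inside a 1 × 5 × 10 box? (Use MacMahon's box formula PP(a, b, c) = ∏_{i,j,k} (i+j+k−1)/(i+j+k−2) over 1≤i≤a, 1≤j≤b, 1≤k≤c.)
PP(1, 5, 10) = 3003

Evaluate the triple product over i = 1..1, j = 1..5, k = 1..10. The factors are (2/1) · (3/2) · (4/3) · (5/4) · (6/5) · (7/6) · (8/7) · (9/8) · … (50 factors total). The numerators and denominators telescope so the product is an integer; carrying out the multiplication exactly gives PP(1, 5, 10) = 3003.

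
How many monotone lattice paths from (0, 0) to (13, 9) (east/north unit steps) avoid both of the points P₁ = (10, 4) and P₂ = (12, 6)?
Number of paths = 391132

Inclusion–exclusion. Total paths: C(22, 13) = 497420. Through P₁: C(14, 10)·C(8, 3) = 56056. Through P₂: C(18, 12)·C(4, 1) = 74256. Since P₁ is strictly southwest of P₂, a monotone path through both must visit P₁ then P₂; paths through both = C(14, 10)·C(4, 2)·C(4, 1) = 24024. Avoid both = 497420 − 56056 − 74256 + 24024 = 391132.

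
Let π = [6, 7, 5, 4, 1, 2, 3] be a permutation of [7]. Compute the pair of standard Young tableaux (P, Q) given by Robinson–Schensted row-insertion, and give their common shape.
P = [1, 2, 3] / [4, 7] / [5] / [6];  Q = [1, 2, 7] / [3, 6] / [4] / [5];  common shape = (3, 2, 1, 1)

Row-insert the values π_1, π_2, … into P one at a time, bumping the leftmost entry strictly greater than the inserted value down to the next row. The recording tableau Q records, in position (i, j), the step at which that cell was added to P.
  Insert 6 (step 1): P = [6];  Q = [1]
  Insert 7 (step 2): P = [6, 7];  Q = [1, 2]
  Insert 5 (step 3): P = [5, 7] / [6];  Q = [1, 2] / [3]
  Insert 4 (step 4): P = [4, 7] / [5] / [6];  Q = [1, 2] / [3] / [4]
  Insert 1 (step 5): P = [1, 7] / [4] / [5] / [6];  Q = [1, 2] / [3] / [4] / [5]
  Insert 2 (step 6): P = [1, 2] / [4, 7] / [5] / [6];  Q = [1, 2] / [3, 6] / [4] / [5]
  Insert 3 (step 7): P = [1, 2, 3] / [4, 7] / [5] / [6];  Q = [1, 2, 7] / [3, 6] / [4] / [5]
Final shape: (3, 2, 1, 1).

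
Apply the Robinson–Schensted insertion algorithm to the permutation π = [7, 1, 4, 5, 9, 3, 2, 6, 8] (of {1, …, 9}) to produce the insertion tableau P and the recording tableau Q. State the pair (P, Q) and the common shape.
P = [1, 2, 5, 6, 8] / [3, 9] / [4] / [7];  Q = [1, 3, 4, 5, 9] / [2, 8] / [6] / [7];  common shape = (5, 2, 1, 1)

Row-insert the values π_1, π_2, … into P one at a time, bumping the leftmost entry strictly greater than the inserted value down to the next row. The recording tableau Q records, in position (i, j), the step at which that cell was added to P.
  Insert 7 (step 1): P = [7];  Q = [1]
  Insert 1 (step 2): P = [1] / [7];  Q = [1] / [2]
  Insert 4 (step 3): P = [1, 4] / [7];  Q = [1, 3] / [2]
  Insert 5 (step 4): P = [1, 4, 5] / [7];  Q = [1, 3, 4] / [2]
  Insert 9 (step 5): P = [1, 4, 5, 9] / [7];  Q = [1, 3, 4, 5] / [2]
  Insert 3 (step 6): P = [1, 3, 5, 9] / [4] / [7];  Q = [1, 3, 4, 5] / [2] / [6]
  Insert 2 (step 7): P = [1, 2, 5, 9] / [3] / [4] / [7];  Q = [1, 3, 4, 5] / [2] / [6] / [7]
  Insert 6 (step 8): P = [1, 2, 5, 6] / [3, 9] / [4] / [7];  Q = [1, 3, 4, 5] / [2, 8] / [6] / [7]
  Insert 8 (step 9): P = [1, 2, 5, 6, 8] / [3, 9] / [4] / [7];  Q = [1, 3, 4, 5, 9] / [2, 8] / [6] / [7]
Final shape: (5, 2, 1, 1).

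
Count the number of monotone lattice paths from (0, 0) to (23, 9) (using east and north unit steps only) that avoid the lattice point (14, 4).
Number of paths = 21922680

Total paths from (0, 0) to (23, 9): C(32, 23) = 28048800. Paths through (14, 4): (paths (0, 0) → (14, 4)) × (paths (14, 4) → (23, 9)) = C(18, 14) · C(14, 9) = 3060 · 2002 = 6126120. Avoidance count = 28048800 − 6126120 = 21922680.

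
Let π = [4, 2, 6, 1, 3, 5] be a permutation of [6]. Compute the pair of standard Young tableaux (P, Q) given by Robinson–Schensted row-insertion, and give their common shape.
P = [1, 3, 5] / [2, 6] / [4];  Q = [1, 3, 6] / [2, 5] / [4];  common shape = (3, 2, 1)

Row-insert the values π_1, π_2, … into P one at a time, bumping the leftmost entry strictly greater than the inserted value down to the next row. The recording tableau Q records, in position (i, j), the step at which that cell was added to P.
  Insert 4 (step 1): P = [4];  Q = [1]
  Insert 2 (step 2): P = [2] / [4];  Q = [1] / [2]
  Insert 6 (step 3): P = [2, 6] / [4];  Q = [1, 3] / [2]
  Insert 1 (step 4): P = [1, 6] / [2] / [4];  Q = [1, 3] / [2] / [4]
  Insert 3 (step 5): P = [1, 3] / [2, 6] / [4];  Q = [1, 3] / [2, 5] / [4]
  Insert 5 (step 6): P = [1, 3, 5] / [2, 6] / [4];  Q = [1, 3, 6] / [2, 5] / [4]
Final shape: (3, 2, 1).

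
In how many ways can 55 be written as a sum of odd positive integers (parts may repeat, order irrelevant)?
p_odd(55) = 6378

Enumerate partitions using only odd parts via the recurrence o(n, m) = o(n, m−2) + o(n−m, m) over odd m, starting from the largest odd part ≤ n. This gives p_odd(55) = 6378. (Euler's theorem: equals the count of distinct-part partitions.)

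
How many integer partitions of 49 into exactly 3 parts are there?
p(49, 3 parts) = 200

Partitions of n into exactly k parts are in bijection with partitions of n − k into at most k parts (subtract 1 from each part). So p(49, exactly 3) = p(46, parts ≤ 3). Computing via the recurrence p(m, j) = p(m, j−1) + p(m−j, j) gives 200.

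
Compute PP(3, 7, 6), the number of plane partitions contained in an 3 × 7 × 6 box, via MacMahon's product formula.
PP(3, 7, 6) = 131589315

Evaluate the triple product over i = 1..3, j = 1..7, k = 1..6. The factors are (2/1) · (3/2) · (4/3) · (5/4) · (6/5) · (7/6) · (3/2) · (4/3) · … (126 factors total). The numerators and denominators telescope so the product is an integer; carrying out the multiplication exactly gives PP(3, 7, 6) = 131589315.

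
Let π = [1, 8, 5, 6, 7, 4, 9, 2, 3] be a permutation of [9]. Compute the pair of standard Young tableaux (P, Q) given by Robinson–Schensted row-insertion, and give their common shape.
P = [1, 2, 3, 7, 9] / [4, 6] / [5] / [8];  Q = [1, 2, 4, 5, 7] / [3, 9] / [6] / [8];  common shape = (5, 2, 1, 1)

Row-insert the values π_1, π_2, … into P one at a time, bumping the leftmost entry strictly greater than the inserted value down to the next row. The recording tableau Q records, in position (i, j), the step at which that cell was added to P.
  Insert 1 (step 1): P = [1];  Q = [1]
  Insert 8 (step 2): P = [1, 8];  Q = [1, 2]
  Insert 5 (step 3): P = [1, 5] / [8];  Q = [1, 2] / [3]
  Insert 6 (step 4): P = [1, 5, 6] / [8];  Q = [1, 2, 4] / [3]
  Insert 7 (step 5): P = [1, 5, 6, 7] / [8];  Q = [1, 2, 4, 5] / [3]
  Insert 4 (step 6): P = [1, 4, 6, 7] / [5] / [8];  Q = [1, 2, 4, 5] / [3] / [6]
  Insert 9 (step 7): P = [1, 4, 6, 7, 9] / [5] / [8];  Q = [1, 2, 4, 5, 7] / [3] / [6]
  Insert 2 (step 8): P = [1, 2, 6, 7, 9] / [4] / [5] / [8];  Q = [1, 2, 4, 5, 7] / [3] / [6] / [8]
  Insert 3 (step 9): P = [1, 2, 3, 7, 9] / [4, 6] / [5] / [8];  Q = [1, 2, 4, 5, 7] / [3, 9] / [6] / [8]
Final shape: (5, 2, 1, 1).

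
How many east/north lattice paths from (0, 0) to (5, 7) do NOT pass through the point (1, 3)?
Number of paths = 512

Total paths from (0, 0) to (5, 7): C(12, 5) = 792. Paths through (1, 3): (paths (0, 0) → (1, 3)) × (paths (1, 3) → (5, 7)) = C(4, 1) · C(8, 4) = 4 · 70 = 280. Avoidance count = 792 − 280 = 512.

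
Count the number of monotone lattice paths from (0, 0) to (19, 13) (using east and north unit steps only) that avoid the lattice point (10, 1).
Number of paths = 344140370

Total paths from (0, 0) to (19, 13): C(32, 19) = 347373600. Paths through (10, 1): (paths (0, 0) → (10, 1)) × (paths (10, 1) → (19, 13)) = C(11, 10) · C(21, 9) = 11 · 293930 = 3233230. Avoidance count = 347373600 − 3233230 = 344140370.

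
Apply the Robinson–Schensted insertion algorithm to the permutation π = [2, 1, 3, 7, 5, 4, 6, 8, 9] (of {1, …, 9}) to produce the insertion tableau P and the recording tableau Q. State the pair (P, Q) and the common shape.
P = [1, 3, 4, 6, 8, 9] / [2, 5] / [7];  Q = [1, 3, 4, 7, 8, 9] / [2, 5] / [6];  common shape = (6, 2, 1)

Row-insert the values π_1, π_2, … into P one at a time, bumping the leftmost entry strictly greater than the inserted value down to the next row. The recording tableau Q records, in position (i, j), the step at which that cell was added to P.
  Insert 2 (step 1): P = [2];  Q = [1]
  Insert 1 (step 2): P = [1] / [2];  Q = [1] / [2]
  Insert 3 (step 3): P = [1, 3] / [2];  Q = [1, 3] / [2]
  Insert 7 (step 4): P = [1, 3, 7] / [2];  Q = [1, 3, 4] / [2]
  Insert 5 (step 5): P = [1, 3, 5] / [2, 7];  Q = [1, 3, 4] / [2, 5]
  Insert 4 (step 6): P = [1, 3, 4] / [2, 5] / [7];  Q = [1, 3, 4] / [2, 5] / [6]
  Insert 6 (step 7): P = [1, 3, 4, 6] / [2, 5] / [7];  Q = [1, 3, 4, 7] / [2, 5] / [6]
  Insert 8 (step 8): P = [1, 3, 4, 6, 8] / [2, 5] / [7];  Q = [1, 3, 4, 7, 8] / [2, 5] / [6]
  Insert 9 (step 9): P = [1, 3, 4, 6, 8, 9] / [2, 5] / [7];  Q = [1, 3, 4, 7, 8, 9] / [2, 5] / [6]
Final shape: (6, 2, 1).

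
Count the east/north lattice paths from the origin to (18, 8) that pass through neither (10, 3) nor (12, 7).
Number of paths = 871507

Inclusion–exclusion. Total paths: C(26, 18) = 1562275. Through P₁: C(13, 10)·C(13, 8) = 368082. Through P₂: C(19, 12)·C(7, 6) = 352716. Since P₁ is strictly southwest of P₂, a monotone path through both must visit P₁ then P₂; paths through both = C(13, 10)·C(6, 2)·C(7, 6) = 30030. Avoid both = 1562275 − 368082 − 352716 + 30030 = 871507.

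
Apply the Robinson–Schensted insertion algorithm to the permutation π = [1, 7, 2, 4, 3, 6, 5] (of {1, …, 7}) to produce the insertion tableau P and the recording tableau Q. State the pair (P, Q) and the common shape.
P = [1, 2, 3, 5] / [4, 6] / [7];  Q = [1, 2, 4, 6] / [3, 7] / [5];  common shape = (4, 2, 1)

Row-insert the values π_1, π_2, … into P one at a time, bumping the leftmost entry strictly greater than the inserted value down to the next row. The recording tableau Q records, in position (i, j), the step at which that cell was added to P.
  Insert 1 (step 1): P = [1];  Q = [1]
  Insert 7 (step 2): P = [1, 7];  Q = [1, 2]
  Insert 2 (step 3): P = [1, 2] / [7];  Q = [1, 2] / [3]
  Insert 4 (step 4): P = [1, 2, 4] / [7];  Q = [1, 2, 4] / [3]
  Insert 3 (step 5): P = [1, 2, 3] / [4] / [7];  Q = [1, 2, 4] / [3] / [5]
  Insert 6 (step 6): P = [1, 2, 3, 6] / [4] / [7];  Q = [1, 2, 4, 6] / [3] / [5]
  Insert 5 (step 7): P = [1, 2, 3, 5] / [4, 6] / [7];  Q = [1, 2, 4, 6] / [3, 7] / [5]
Final shape: (4, 2, 1).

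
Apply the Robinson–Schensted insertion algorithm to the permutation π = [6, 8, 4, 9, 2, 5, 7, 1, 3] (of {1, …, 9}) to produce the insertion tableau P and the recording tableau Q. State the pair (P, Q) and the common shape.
P = [1, 3, 7] / [2, 5, 9] / [4, 8] / [6];  Q = [1, 2, 4] / [3, 6, 7] / [5, 9] / [8];  common shape = (3, 3, 2, 1)

Row-insert the values π_1, π_2, … into P one at a time, bumping the leftmost entry strictly greater than the inserted value down to the next row. The recording tableau Q records, in position (i, j), the step at which that cell was added to P.
  Insert 6 (step 1): P = [6];  Q = [1]
  Insert 8 (step 2): P = [6, 8];  Q = [1, 2]
  Insert 4 (step 3): P = [4, 8] / [6];  Q = [1, 2] / [3]
  Insert 9 (step 4): P = [4, 8, 9] / [6];  Q = [1, 2, 4] / [3]
  Insert 2 (step 5): P = [2, 8, 9] / [4] / [6];  Q = [1, 2, 4] / [3] / [5]
  Insert 5 (step 6): P = [2, 5, 9] / [4, 8] / [6];  Q = [1, 2, 4] / [3, 6] / [5]
  Insert 7 (step 7): P = [2, 5, 7] / [4, 8, 9] / [6];  Q = [1, 2, 4] / [3, 6, 7] / [5]
  Insert 1 (step 8): P = [1, 5, 7] / [2, 8, 9] / [4] / [6];  Q = [1, 2, 4] / [3, 6, 7] / [5] / [8]
  Insert 3 (step 9): P = [1, 3, 7] / [2, 5, 9] / [4, 8] / [6];  Q = [1, 2, 4] / [3, 6, 7] / [5, 9] / [8]
Final shape: (3, 3, 2, 1).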